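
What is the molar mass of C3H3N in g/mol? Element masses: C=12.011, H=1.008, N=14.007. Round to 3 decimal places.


M = sum(count * atomic_mass) over atoms.
M = 3*12.011 + 3*1.008 + 1*14.007
M = 36.033 + 3.024 + 14.007
M = 53.064 g/mol, rounded to 3 dp:

53.064 g/mol


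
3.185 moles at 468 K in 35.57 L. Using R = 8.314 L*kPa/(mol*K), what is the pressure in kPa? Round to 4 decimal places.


PV = nRT, solve for P = nRT / V.
nRT = 3.185 * 8.314 * 468 = 12392.6821
P = 12392.6821 / 35.57
P = 348.40264549 kPa, rounded to 4 dp:

348.4026 kPa


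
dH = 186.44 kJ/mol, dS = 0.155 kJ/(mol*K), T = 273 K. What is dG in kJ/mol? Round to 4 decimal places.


Gibbs: dG = dH - T*dS (consistent units, dS already in kJ/(mol*K)).
T*dS = 273 * 0.155 = 42.315
dG = 186.44 - (42.315)
dG = 144.125 kJ/mol, rounded to 4 dp:

144.1250 kJ/mol


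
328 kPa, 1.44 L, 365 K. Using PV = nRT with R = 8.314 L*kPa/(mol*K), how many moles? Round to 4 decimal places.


PV = nRT, solve for n = PV / (RT).
PV = 328 * 1.44 = 472.32
RT = 8.314 * 365 = 3034.61
n = 472.32 / 3034.61
n = 0.15564438 mol, rounded to 4 dp:

0.1556 mol


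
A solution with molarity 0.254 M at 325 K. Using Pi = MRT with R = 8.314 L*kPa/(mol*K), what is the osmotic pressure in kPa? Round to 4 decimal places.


Osmotic pressure (van't Hoff): Pi = M*R*T.
RT = 8.314 * 325 = 2702.05
Pi = 0.254 * 2702.05
Pi = 686.3207 kPa, rounded to 4 dp:

686.3207 kPa


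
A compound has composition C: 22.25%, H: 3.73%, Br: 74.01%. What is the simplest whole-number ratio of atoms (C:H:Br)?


Assume 100 g of compound, divide each mass% by atomic mass to get moles, then normalize by the smallest to get a raw atom ratio.
Moles per 100 g: C: 22.25/12.011 = 1.8525, H: 3.73/1.008 = 3.7004, Br: 74.01/79.904 = 0.9262
Raw ratio (divide by min = 0.9262): C: 2.0, H: 3.995, Br: 1.0
Multiply by 1 to clear fractions: C: 2.0 ~= 2, H: 3.995 ~= 4, Br: 1.0 ~= 1
Reduce by GCD to get the simplest whole-number ratio:

2:4:1


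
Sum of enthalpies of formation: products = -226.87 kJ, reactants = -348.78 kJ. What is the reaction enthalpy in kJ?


dH_rxn = sum(dH_f products) - sum(dH_f reactants)
dH_rxn = -226.87 - (-348.78)
dH_rxn = 121.91 kJ:

121.91 kJ


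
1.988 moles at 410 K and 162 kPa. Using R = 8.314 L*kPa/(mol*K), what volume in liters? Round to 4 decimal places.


PV = nRT, solve for V = nRT / P.
nRT = 1.988 * 8.314 * 410 = 6776.5751
V = 6776.5751 / 162
V = 41.83071049 L, rounded to 4 dp:

41.8307 L


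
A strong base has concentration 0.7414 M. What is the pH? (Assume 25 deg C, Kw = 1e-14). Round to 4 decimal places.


A strong base dissociates completely, so [OH-] equals the given concentration.
pOH = -log10([OH-]) = -log10(0.7414) = 0.129947
pH = 14 - pOH = 14 - 0.129947
pH = 13.870053, rounded to 4 dp:

13.8701


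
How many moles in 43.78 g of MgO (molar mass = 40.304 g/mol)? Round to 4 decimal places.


n = mass / M
n = 43.78 / 40.304
n = 1.08624454 mol, rounded to 4 dp:

1.0862 mol


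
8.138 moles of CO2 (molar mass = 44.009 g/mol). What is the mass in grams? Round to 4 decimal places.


mass = n * M
mass = 8.138 * 44.009
mass = 358.145242 g, rounded to 4 dp:

358.1452 g


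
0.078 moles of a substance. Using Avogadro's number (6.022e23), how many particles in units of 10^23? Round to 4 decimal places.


N = n * NA, then divide by 1e23 for the requested units.
N / 1e23 = n * 6.022
N / 1e23 = 0.078 * 6.022
N / 1e23 = 0.469716, rounded to 4 dp:

0.4697


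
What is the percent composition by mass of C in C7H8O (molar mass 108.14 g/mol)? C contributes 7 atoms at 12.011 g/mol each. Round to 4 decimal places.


pct = 100 * (n_elem * M_elem) / M_total
mass_contribution = 7 * 12.011 = 84.077 g/mol
pct = 100 * 84.077 / 108.14
pct = 77.74828925 %, rounded to 4 dp:

77.7483 %


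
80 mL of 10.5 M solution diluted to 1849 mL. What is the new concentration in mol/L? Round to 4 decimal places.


Dilution: M1*V1 = M2*V2, solve for M2.
M2 = M1*V1 / V2
M2 = 10.5 * 80 / 1849
M2 = 840.0 / 1849
M2 = 0.45429962 mol/L, rounded to 4 dp:

0.4543 mol/L


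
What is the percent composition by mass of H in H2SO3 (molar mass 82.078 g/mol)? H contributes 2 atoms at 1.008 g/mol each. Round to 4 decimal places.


pct = 100 * (n_elem * M_elem) / M_total
mass_contribution = 2 * 1.008 = 2.016 g/mol
pct = 100 * 2.016 / 82.078
pct = 2.4562002 %, rounded to 4 dp:

2.4562 %


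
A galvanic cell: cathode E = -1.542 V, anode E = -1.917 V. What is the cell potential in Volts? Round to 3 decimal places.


Standard cell potential: E_cell = E_cathode - E_anode.
E_cell = -1.542 - (-1.917)
E_cell = 0.375 V, rounded to 3 dp:

0.375 V


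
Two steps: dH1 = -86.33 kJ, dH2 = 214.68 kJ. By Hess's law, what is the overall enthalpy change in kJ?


Hess's law: enthalpy is a state function, so add the step enthalpies.
dH_total = dH1 + dH2 = -86.33 + (214.68)
dH_total = 128.35 kJ:

128.35 kJ


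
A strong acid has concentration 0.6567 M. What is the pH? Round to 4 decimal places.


A strong acid dissociates completely, so [H+] equals the given concentration.
pH = -log10([H+]) = -log10(0.6567)
pH = 0.18263298, rounded to 4 dp:

0.1826


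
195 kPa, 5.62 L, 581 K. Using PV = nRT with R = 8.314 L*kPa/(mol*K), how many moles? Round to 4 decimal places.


PV = nRT, solve for n = PV / (RT).
PV = 195 * 5.62 = 1095.9
RT = 8.314 * 581 = 4830.434
n = 1095.9 / 4830.434
n = 0.22687402 mol, rounded to 4 dp:

0.2269 mol


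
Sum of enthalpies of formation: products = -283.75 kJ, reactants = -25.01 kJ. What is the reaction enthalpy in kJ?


dH_rxn = sum(dH_f products) - sum(dH_f reactants)
dH_rxn = -283.75 - (-25.01)
dH_rxn = -258.74 kJ:

-258.74 kJ


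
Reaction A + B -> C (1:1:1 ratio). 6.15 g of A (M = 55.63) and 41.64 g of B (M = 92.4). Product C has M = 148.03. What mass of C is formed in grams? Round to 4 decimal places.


Find moles of each reactant; the smaller value is the limiting reagent in a 1:1:1 reaction, so moles_C equals moles of the limiter.
n_A = mass_A / M_A = 6.15 / 55.63 = 0.110552 mol
n_B = mass_B / M_B = 41.64 / 92.4 = 0.450649 mol
Limiting reagent: A (smaller), n_limiting = 0.110552 mol
mass_C = n_limiting * M_C = 0.110552 * 148.03
mass_C = 16.36501256 g, rounded to 4 dp:

16.3650 g


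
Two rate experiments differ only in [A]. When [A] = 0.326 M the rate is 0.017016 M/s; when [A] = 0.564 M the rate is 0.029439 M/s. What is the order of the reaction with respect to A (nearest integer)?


Rate is proportional to [A]^n, so rate2/rate1 = ([A]2/[A]1)^n. Take logs to solve for n.
rate2/rate1 = 0.029439 / 0.017016 = 1.7301
[A]2/[A]1 = 0.564 / 0.326 = 1.7301
n = ln(1.7301) / ln(1.7301) = 1.0
Nearest integer order:

1


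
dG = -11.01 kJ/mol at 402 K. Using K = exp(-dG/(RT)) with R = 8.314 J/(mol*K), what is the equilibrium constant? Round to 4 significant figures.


dG is in kJ/mol; multiply by 1000 to match R in J/(mol*K).
RT = 8.314 * 402 = 3342.228 J/mol
exponent = -dG*1000 / (RT) = -(-11.01*1000) / 3342.228 = 3.29420973
K = exp(3.29420973)
K = 26.956103, rounded to 4 significant figures:

26.96


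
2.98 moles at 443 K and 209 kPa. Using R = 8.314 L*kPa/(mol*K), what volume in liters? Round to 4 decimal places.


PV = nRT, solve for V = nRT / P.
nRT = 2.98 * 8.314 * 443 = 10975.644
V = 10975.644 / 209
V = 52.51504306 L, rounded to 4 dp:

52.5150 L


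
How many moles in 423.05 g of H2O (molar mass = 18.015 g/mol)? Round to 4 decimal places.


n = mass / M
n = 423.05 / 18.015
n = 23.48320844 mol, rounded to 4 dp:

23.4832 mol


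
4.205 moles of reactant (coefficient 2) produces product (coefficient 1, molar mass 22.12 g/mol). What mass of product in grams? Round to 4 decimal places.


Use the coefficient ratio to convert reactant moles to product moles, then multiply by the product's molar mass.
moles_P = moles_R * (coeff_P / coeff_R) = 4.205 * (1/2) = 2.1025
mass_P = moles_P * M_P = 2.1025 * 22.12
mass_P = 46.5073 g, rounded to 4 dp:

46.5073 g


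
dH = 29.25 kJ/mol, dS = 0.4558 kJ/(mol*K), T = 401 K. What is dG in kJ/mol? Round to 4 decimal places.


Gibbs: dG = dH - T*dS (consistent units, dS already in kJ/(mol*K)).
T*dS = 401 * 0.4558 = 182.7758
dG = 29.25 - (182.7758)
dG = -153.5258 kJ/mol, rounded to 4 dp:

-153.5258 kJ/mol


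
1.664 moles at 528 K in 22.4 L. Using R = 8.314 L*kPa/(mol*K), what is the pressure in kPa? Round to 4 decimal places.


PV = nRT, solve for P = nRT / V.
nRT = 1.664 * 8.314 * 528 = 7304.6139
P = 7304.6139 / 22.4
P = 326.09883482 kPa, rounded to 4 dp:

326.0988 kPa


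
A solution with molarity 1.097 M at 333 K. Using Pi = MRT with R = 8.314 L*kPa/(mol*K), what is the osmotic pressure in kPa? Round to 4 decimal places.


Osmotic pressure (van't Hoff): Pi = M*R*T.
RT = 8.314 * 333 = 2768.562
Pi = 1.097 * 2768.562
Pi = 3037.112514 kPa, rounded to 4 dp:

3037.1125 kPa


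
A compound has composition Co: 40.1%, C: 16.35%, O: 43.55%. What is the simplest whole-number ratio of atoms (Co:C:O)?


Assume 100 g of compound, divide each mass% by atomic mass to get moles, then normalize by the smallest to get a raw atom ratio.
Moles per 100 g: Co: 40.1/58.933 = 0.6804, C: 16.35/12.011 = 1.3613, O: 43.55/15.999 = 2.722
Raw ratio (divide by min = 0.6804): Co: 1.0, C: 2.001, O: 4.0
Multiply by 1 to clear fractions: Co: 1.0 ~= 1, C: 2.001 ~= 2, O: 4.0 ~= 4
Reduce by GCD to get the simplest whole-number ratio:

1:2:4


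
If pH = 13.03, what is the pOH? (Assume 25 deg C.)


At 25 deg C, pH + pOH = 14.
pOH = 14 - pH = 14 - 13.03
pOH = 0.97:

0.97


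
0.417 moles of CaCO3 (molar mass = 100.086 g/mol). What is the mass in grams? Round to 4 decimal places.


mass = n * M
mass = 0.417 * 100.086
mass = 41.735862 g, rounded to 4 dp:

41.7359 g


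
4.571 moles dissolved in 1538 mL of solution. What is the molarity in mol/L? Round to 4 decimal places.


Convert volume to liters: V_L = V_mL / 1000.
V_L = 1538 / 1000 = 1.538 L
M = n / V_L = 4.571 / 1.538
M = 2.97204161 mol/L, rounded to 4 dp:

2.9720 mol/L


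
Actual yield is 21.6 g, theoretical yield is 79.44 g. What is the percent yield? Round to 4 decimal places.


% yield = 100 * actual / theoretical
% yield = 100 * 21.6 / 79.44
% yield = 27.19033233 %, rounded to 4 dp:

27.1903 %


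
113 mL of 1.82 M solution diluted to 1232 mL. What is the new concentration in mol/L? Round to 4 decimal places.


Dilution: M1*V1 = M2*V2, solve for M2.
M2 = M1*V1 / V2
M2 = 1.82 * 113 / 1232
M2 = 205.66 / 1232
M2 = 0.16693182 mol/L, rounded to 4 dp:

0.1669 mol/L


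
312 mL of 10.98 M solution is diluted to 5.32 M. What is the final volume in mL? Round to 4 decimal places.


Dilution: M1*V1 = M2*V2, solve for V2.
V2 = M1*V1 / M2
V2 = 10.98 * 312 / 5.32
V2 = 3425.76 / 5.32
V2 = 643.93984962 mL, rounded to 4 dp:

643.9398 mL


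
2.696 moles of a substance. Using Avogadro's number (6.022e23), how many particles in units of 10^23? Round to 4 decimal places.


N = n * NA, then divide by 1e23 for the requested units.
N / 1e23 = n * 6.022
N / 1e23 = 2.696 * 6.022
N / 1e23 = 16.235312, rounded to 4 dp:

16.2353


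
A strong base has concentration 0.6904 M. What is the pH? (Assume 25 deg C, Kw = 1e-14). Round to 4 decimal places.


A strong base dissociates completely, so [OH-] equals the given concentration.
pOH = -log10([OH-]) = -log10(0.6904) = 0.160899
pH = 14 - pOH = 14 - 0.160899
pH = 13.839101, rounded to 4 dp:

13.8391


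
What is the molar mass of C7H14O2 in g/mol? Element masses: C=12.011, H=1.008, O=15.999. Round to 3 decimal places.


M = sum(count * atomic_mass) over atoms.
M = 7*12.011 + 14*1.008 + 2*15.999
M = 84.077 + 14.112 + 31.998
M = 130.187 g/mol, rounded to 3 dp:

130.187 g/mol


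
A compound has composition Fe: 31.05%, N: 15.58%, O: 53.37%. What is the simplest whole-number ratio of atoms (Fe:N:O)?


Assume 100 g of compound, divide each mass% by atomic mass to get moles, then normalize by the smallest to get a raw atom ratio.
Moles per 100 g: Fe: 31.05/55.845 = 0.556, N: 15.58/14.007 = 1.1123, O: 53.37/15.999 = 3.3358
Raw ratio (divide by min = 0.556): Fe: 1.0, N: 2.001, O: 6.0
Multiply by 1 to clear fractions: Fe: 1.0 ~= 1, N: 2.001 ~= 2, O: 6.0 ~= 6
Reduce by GCD to get the simplest whole-number ratio:

1:2:6


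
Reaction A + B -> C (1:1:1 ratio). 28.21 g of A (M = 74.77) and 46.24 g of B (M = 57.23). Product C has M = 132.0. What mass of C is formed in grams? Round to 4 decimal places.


Find moles of each reactant; the smaller value is the limiting reagent in a 1:1:1 reaction, so moles_C equals moles of the limiter.
n_A = mass_A / M_A = 28.21 / 74.77 = 0.37729 mol
n_B = mass_B / M_B = 46.24 / 57.23 = 0.807968 mol
Limiting reagent: A (smaller), n_limiting = 0.37729 mol
mass_C = n_limiting * M_C = 0.37729 * 132.0
mass_C = 49.80228 g, rounded to 4 dp:

49.8023 g


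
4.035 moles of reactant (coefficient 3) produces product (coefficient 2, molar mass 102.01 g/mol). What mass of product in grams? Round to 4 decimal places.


Use the coefficient ratio to convert reactant moles to product moles, then multiply by the product's molar mass.
moles_P = moles_R * (coeff_P / coeff_R) = 4.035 * (2/3) = 2.69
mass_P = moles_P * M_P = 2.69 * 102.01
mass_P = 274.4069 g, rounded to 4 dp:

274.4069 g


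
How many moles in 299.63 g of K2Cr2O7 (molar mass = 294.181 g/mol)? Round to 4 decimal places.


n = mass / M
n = 299.63 / 294.181
n = 1.01852261 mol, rounded to 4 dp:

1.0185 mol


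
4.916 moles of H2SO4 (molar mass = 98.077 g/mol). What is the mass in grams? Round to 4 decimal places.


mass = n * M
mass = 4.916 * 98.077
mass = 482.146532 g, rounded to 4 dp:

482.1465 g


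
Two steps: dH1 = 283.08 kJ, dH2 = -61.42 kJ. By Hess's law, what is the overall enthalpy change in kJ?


Hess's law: enthalpy is a state function, so add the step enthalpies.
dH_total = dH1 + dH2 = 283.08 + (-61.42)
dH_total = 221.66 kJ:

221.66 kJ


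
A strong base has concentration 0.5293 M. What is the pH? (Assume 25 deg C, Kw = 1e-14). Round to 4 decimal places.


A strong base dissociates completely, so [OH-] equals the given concentration.
pOH = -log10([OH-]) = -log10(0.5293) = 0.276298
pH = 14 - pOH = 14 - 0.276298
pH = 13.723702, rounded to 4 dp:

13.7237


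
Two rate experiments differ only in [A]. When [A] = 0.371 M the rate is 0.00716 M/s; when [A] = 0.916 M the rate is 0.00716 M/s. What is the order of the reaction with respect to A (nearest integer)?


Rate is proportional to [A]^n, so rate2/rate1 = ([A]2/[A]1)^n. Take logs to solve for n.
rate2/rate1 = 0.00716 / 0.00716 = 1.0
[A]2/[A]1 = 0.916 / 0.371 = 2.469
n = ln(1.0) / ln(2.469) = 0.0
Nearest integer order:

0


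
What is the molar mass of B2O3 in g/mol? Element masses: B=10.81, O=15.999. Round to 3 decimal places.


M = sum(count * atomic_mass) over atoms.
M = 2*10.81 + 3*15.999
M = 21.62 + 47.997
M = 69.617 g/mol, rounded to 3 dp:

69.617 g/mol


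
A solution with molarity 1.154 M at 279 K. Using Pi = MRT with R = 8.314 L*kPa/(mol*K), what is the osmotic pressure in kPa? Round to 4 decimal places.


Osmotic pressure (van't Hoff): Pi = M*R*T.
RT = 8.314 * 279 = 2319.606
Pi = 1.154 * 2319.606
Pi = 2676.825324 kPa, rounded to 4 dp:

2676.8253 kPa


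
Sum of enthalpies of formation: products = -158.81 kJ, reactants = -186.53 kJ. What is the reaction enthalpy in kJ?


dH_rxn = sum(dH_f products) - sum(dH_f reactants)
dH_rxn = -158.81 - (-186.53)
dH_rxn = 27.72 kJ:

27.72 kJ


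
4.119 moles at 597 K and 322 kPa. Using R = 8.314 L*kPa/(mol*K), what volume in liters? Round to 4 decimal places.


PV = nRT, solve for V = nRT / P.
nRT = 4.119 * 8.314 * 597 = 20444.4835
V = 20444.4835 / 322
V = 63.49218478 L, rounded to 4 dp:

63.4922 L


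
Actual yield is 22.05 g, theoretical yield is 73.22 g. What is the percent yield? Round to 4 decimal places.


% yield = 100 * actual / theoretical
% yield = 100 * 22.05 / 73.22
% yield = 30.11472275 %, rounded to 4 dp:

30.1147 %


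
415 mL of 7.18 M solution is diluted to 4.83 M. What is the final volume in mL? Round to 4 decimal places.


Dilution: M1*V1 = M2*V2, solve for V2.
V2 = M1*V1 / M2
V2 = 7.18 * 415 / 4.83
V2 = 2979.7 / 4.83
V2 = 616.91511387 mL, rounded to 4 dp:

616.9151 mL


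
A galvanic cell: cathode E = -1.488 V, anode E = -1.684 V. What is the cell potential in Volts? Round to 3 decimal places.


Standard cell potential: E_cell = E_cathode - E_anode.
E_cell = -1.488 - (-1.684)
E_cell = 0.196 V, rounded to 3 dp:

0.196 V


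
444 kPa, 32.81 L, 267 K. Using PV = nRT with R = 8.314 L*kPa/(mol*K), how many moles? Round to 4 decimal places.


PV = nRT, solve for n = PV / (RT).
PV = 444 * 32.81 = 14567.64
RT = 8.314 * 267 = 2219.838
n = 14567.64 / 2219.838
n = 6.56247888 mol, rounded to 4 dp:

6.5625 mol


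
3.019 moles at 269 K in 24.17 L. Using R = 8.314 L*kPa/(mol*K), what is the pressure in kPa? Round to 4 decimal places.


PV = nRT, solve for P = nRT / V.
nRT = 3.019 * 8.314 * 269 = 6751.8909
P = 6751.8909 / 24.17
P = 279.35005792 kPa, rounded to 4 dp:

279.3501 kPa


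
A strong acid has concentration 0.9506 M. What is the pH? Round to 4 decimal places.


A strong acid dissociates completely, so [H+] equals the given concentration.
pH = -log10([H+]) = -log10(0.9506)
pH = 0.02200219, rounded to 4 dp:

0.0220


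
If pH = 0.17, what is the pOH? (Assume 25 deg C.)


At 25 deg C, pH + pOH = 14.
pOH = 14 - pH = 14 - 0.17
pOH = 13.83:

13.83


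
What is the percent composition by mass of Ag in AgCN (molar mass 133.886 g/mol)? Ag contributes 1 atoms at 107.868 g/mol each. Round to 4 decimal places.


pct = 100 * (n_elem * M_elem) / M_total
mass_contribution = 1 * 107.868 = 107.868 g/mol
pct = 100 * 107.868 / 133.886
pct = 80.56704958 %, rounded to 4 dp:

80.5670 %


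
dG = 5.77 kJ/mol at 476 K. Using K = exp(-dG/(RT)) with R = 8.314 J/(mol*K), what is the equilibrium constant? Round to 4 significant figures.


dG is in kJ/mol; multiply by 1000 to match R in J/(mol*K).
RT = 8.314 * 476 = 3957.464 J/mol
exponent = -dG*1000 / (RT) = -(5.77*1000) / 3957.464 = -1.45800442
K = exp(-1.45800442)
K = 0.23270018, rounded to 4 significant figures:

0.2327


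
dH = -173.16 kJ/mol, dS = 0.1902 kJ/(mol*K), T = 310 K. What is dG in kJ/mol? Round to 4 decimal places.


Gibbs: dG = dH - T*dS (consistent units, dS already in kJ/(mol*K)).
T*dS = 310 * 0.1902 = 58.962
dG = -173.16 - (58.962)
dG = -232.122 kJ/mol, rounded to 4 dp:

-232.1220 kJ/mol


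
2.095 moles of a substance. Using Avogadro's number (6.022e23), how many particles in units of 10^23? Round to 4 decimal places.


N = n * NA, then divide by 1e23 for the requested units.
N / 1e23 = n * 6.022
N / 1e23 = 2.095 * 6.022
N / 1e23 = 12.61609, rounded to 4 dp:

12.6161


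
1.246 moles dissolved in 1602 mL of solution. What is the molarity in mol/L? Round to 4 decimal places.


Convert volume to liters: V_L = V_mL / 1000.
V_L = 1602 / 1000 = 1.602 L
M = n / V_L = 1.246 / 1.602
M = 0.77777778 mol/L, rounded to 4 dp:

0.7778 mol/L


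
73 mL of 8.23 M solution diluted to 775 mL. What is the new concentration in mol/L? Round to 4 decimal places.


Dilution: M1*V1 = M2*V2, solve for M2.
M2 = M1*V1 / V2
M2 = 8.23 * 73 / 775
M2 = 600.79 / 775
M2 = 0.7752129 mol/L, rounded to 4 dp:

0.7752 mol/L


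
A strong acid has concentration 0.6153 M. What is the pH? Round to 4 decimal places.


A strong acid dissociates completely, so [H+] equals the given concentration.
pH = -log10([H+]) = -log10(0.6153)
pH = 0.21091308, rounded to 4 dp:

0.2109


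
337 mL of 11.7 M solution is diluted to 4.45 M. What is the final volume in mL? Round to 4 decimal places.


Dilution: M1*V1 = M2*V2, solve for V2.
V2 = M1*V1 / M2
V2 = 11.7 * 337 / 4.45
V2 = 3942.9 / 4.45
V2 = 886.04494382 mL, rounded to 4 dp:

886.0449 mL


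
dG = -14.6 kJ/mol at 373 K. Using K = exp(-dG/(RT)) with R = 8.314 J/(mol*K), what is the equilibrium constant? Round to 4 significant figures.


dG is in kJ/mol; multiply by 1000 to match R in J/(mol*K).
RT = 8.314 * 373 = 3101.122 J/mol
exponent = -dG*1000 / (RT) = -(-14.6*1000) / 3101.122 = 4.70797344
K = exp(4.70797344)
K = 110.82733, rounded to 4 significant figures:

110.8


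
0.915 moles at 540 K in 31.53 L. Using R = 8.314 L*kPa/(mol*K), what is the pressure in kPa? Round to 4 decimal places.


PV = nRT, solve for P = nRT / V.
nRT = 0.915 * 8.314 * 540 = 4107.9474
P = 4107.9474 / 31.53
P = 130.28694577 kPa, rounded to 4 dp:

130.2869 kPa


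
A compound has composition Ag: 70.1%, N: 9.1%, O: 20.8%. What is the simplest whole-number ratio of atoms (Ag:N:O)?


Assume 100 g of compound, divide each mass% by atomic mass to get moles, then normalize by the smallest to get a raw atom ratio.
Moles per 100 g: Ag: 70.1/107.868 = 0.6499, N: 9.1/14.007 = 0.6497, O: 20.8/15.999 = 1.3001
Raw ratio (divide by min = 0.6497): Ag: 1.0, N: 1.0, O: 2.001
Multiply by 1 to clear fractions: Ag: 1.0 ~= 1, N: 1.0 ~= 1, O: 2.001 ~= 2
Reduce by GCD to get the simplest whole-number ratio:

1:1:2


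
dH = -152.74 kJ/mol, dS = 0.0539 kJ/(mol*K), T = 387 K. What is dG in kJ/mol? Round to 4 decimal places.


Gibbs: dG = dH - T*dS (consistent units, dS already in kJ/(mol*K)).
T*dS = 387 * 0.0539 = 20.8593
dG = -152.74 - (20.8593)
dG = -173.5993 kJ/mol, rounded to 4 dp:

-173.5993 kJ/mol


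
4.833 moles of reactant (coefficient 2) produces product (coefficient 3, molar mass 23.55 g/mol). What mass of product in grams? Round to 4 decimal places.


Use the coefficient ratio to convert reactant moles to product moles, then multiply by the product's molar mass.
moles_P = moles_R * (coeff_P / coeff_R) = 4.833 * (3/2) = 7.2495
mass_P = moles_P * M_P = 7.2495 * 23.55
mass_P = 170.725725 g, rounded to 4 dp:

170.7257 g


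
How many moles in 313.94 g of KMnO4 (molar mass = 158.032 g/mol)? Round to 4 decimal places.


n = mass / M
n = 313.94 / 158.032
n = 1.98655968 mol, rounded to 4 dp:

1.9866 mol


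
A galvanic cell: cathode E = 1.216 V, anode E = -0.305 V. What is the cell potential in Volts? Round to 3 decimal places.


Standard cell potential: E_cell = E_cathode - E_anode.
E_cell = 1.216 - (-0.305)
E_cell = 1.521 V, rounded to 3 dp:

1.521 V


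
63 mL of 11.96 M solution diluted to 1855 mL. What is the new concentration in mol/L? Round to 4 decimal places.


Dilution: M1*V1 = M2*V2, solve for M2.
M2 = M1*V1 / V2
M2 = 11.96 * 63 / 1855
M2 = 753.48 / 1855
M2 = 0.40618868 mol/L, rounded to 4 dp:

0.4062 mol/L


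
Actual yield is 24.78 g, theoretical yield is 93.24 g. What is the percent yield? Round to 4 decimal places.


% yield = 100 * actual / theoretical
% yield = 100 * 24.78 / 93.24
% yield = 26.57657658 %, rounded to 4 dp:

26.5766 %


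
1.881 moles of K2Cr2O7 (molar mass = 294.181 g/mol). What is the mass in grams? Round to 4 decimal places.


mass = n * M
mass = 1.881 * 294.181
mass = 553.354461 g, rounded to 4 dp:

553.3545 g


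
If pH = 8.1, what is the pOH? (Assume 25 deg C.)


At 25 deg C, pH + pOH = 14.
pOH = 14 - pH = 14 - 8.1
pOH = 5.9:

5.90


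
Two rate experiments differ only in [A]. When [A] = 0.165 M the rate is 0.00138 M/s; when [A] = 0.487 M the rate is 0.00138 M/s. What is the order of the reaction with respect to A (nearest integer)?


Rate is proportional to [A]^n, so rate2/rate1 = ([A]2/[A]1)^n. Take logs to solve for n.
rate2/rate1 = 0.00138 / 0.00138 = 1.0
[A]2/[A]1 = 0.487 / 0.165 = 2.9515
n = ln(1.0) / ln(2.9515) = 0.0
Nearest integer order:

0


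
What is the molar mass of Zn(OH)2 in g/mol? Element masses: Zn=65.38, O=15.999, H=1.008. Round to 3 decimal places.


M = sum(count * atomic_mass) over atoms.
M = 1*65.38 + 2*15.999 + 2*1.008
M = 65.38 + 31.998 + 2.016
M = 99.394 g/mol, rounded to 3 dp:

99.394 g/mol


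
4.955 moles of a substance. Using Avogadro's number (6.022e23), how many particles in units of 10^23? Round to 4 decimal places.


N = n * NA, then divide by 1e23 for the requested units.
N / 1e23 = n * 6.022
N / 1e23 = 4.955 * 6.022
N / 1e23 = 29.83901, rounded to 4 dp:

29.8390


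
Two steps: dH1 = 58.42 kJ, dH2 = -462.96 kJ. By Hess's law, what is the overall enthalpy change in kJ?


Hess's law: enthalpy is a state function, so add the step enthalpies.
dH_total = dH1 + dH2 = 58.42 + (-462.96)
dH_total = -404.54 kJ:

-404.54 kJ


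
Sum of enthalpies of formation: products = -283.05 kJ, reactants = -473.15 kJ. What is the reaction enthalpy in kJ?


dH_rxn = sum(dH_f products) - sum(dH_f reactants)
dH_rxn = -283.05 - (-473.15)
dH_rxn = 190.1 kJ:

190.10 kJ


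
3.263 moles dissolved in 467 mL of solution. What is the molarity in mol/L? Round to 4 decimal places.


Convert volume to liters: V_L = V_mL / 1000.
V_L = 467 / 1000 = 0.467 L
M = n / V_L = 3.263 / 0.467
M = 6.98715203 mol/L, rounded to 4 dp:

6.9872 mol/L


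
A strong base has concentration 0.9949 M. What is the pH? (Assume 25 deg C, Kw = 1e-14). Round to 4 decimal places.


A strong base dissociates completely, so [OH-] equals the given concentration.
pOH = -log10([OH-]) = -log10(0.9949) = 0.002221
pH = 14 - pOH = 14 - 0.002221
pH = 13.997779, rounded to 4 dp:

13.9978


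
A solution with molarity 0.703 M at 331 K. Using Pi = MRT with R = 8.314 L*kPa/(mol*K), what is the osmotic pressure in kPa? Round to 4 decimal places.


Osmotic pressure (van't Hoff): Pi = M*R*T.
RT = 8.314 * 331 = 2751.934
Pi = 0.703 * 2751.934
Pi = 1934.609602 kPa, rounded to 4 dp:

1934.6096 kPa


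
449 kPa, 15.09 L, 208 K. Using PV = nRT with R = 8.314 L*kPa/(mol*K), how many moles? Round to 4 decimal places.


PV = nRT, solve for n = PV / (RT).
PV = 449 * 15.09 = 6775.41
RT = 8.314 * 208 = 1729.312
n = 6775.41 / 1729.312
n = 3.9179801 mol, rounded to 4 dp:

3.9180 mol


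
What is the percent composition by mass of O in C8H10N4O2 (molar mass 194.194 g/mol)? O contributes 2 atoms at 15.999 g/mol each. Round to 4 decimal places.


pct = 100 * (n_elem * M_elem) / M_total
mass_contribution = 2 * 15.999 = 31.998 g/mol
pct = 100 * 31.998 / 194.194
pct = 16.4773371 %, rounded to 4 dp:

16.4773 %


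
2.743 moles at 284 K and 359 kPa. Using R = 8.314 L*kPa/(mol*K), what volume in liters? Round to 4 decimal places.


PV = nRT, solve for V = nRT / P.
nRT = 2.743 * 8.314 * 284 = 6476.7058
V = 6476.7058 / 359
V = 18.04096323 L, rounded to 4 dp:

18.0410 L


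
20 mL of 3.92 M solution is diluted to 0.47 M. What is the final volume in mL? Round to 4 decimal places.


Dilution: M1*V1 = M2*V2, solve for V2.
V2 = M1*V1 / M2
V2 = 3.92 * 20 / 0.47
V2 = 78.4 / 0.47
V2 = 166.80851064 mL, rounded to 4 dp:

166.8085 mL


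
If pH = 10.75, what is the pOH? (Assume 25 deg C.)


At 25 deg C, pH + pOH = 14.
pOH = 14 - pH = 14 - 10.75
pOH = 3.25:

3.25


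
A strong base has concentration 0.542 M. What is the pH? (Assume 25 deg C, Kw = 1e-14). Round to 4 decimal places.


A strong base dissociates completely, so [OH-] equals the given concentration.
pOH = -log10([OH-]) = -log10(0.542) = 0.266001
pH = 14 - pOH = 14 - 0.266001
pH = 13.733999, rounded to 4 dp:

13.7340


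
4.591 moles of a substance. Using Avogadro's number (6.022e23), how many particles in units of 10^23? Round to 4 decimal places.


N = n * NA, then divide by 1e23 for the requested units.
N / 1e23 = n * 6.022
N / 1e23 = 4.591 * 6.022
N / 1e23 = 27.647002, rounded to 4 dp:

27.6470


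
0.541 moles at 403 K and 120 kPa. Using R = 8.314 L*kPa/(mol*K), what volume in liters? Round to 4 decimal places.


PV = nRT, solve for V = nRT / P.
nRT = 0.541 * 8.314 * 403 = 1812.6432
V = 1812.6432 / 120
V = 15.10536 L, rounded to 4 dp:

15.1054 L


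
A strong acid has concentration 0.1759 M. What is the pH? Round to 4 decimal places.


A strong acid dissociates completely, so [H+] equals the given concentration.
pH = -log10([H+]) = -log10(0.1759)
pH = 0.75473416, rounded to 4 dp:

0.7547


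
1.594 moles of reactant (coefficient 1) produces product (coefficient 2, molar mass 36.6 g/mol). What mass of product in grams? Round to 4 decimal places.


Use the coefficient ratio to convert reactant moles to product moles, then multiply by the product's molar mass.
moles_P = moles_R * (coeff_P / coeff_R) = 1.594 * (2/1) = 3.188
mass_P = moles_P * M_P = 3.188 * 36.6
mass_P = 116.6808 g, rounded to 4 dp:

116.6808 g


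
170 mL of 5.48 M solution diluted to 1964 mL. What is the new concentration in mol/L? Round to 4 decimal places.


Dilution: M1*V1 = M2*V2, solve for M2.
M2 = M1*V1 / V2
M2 = 5.48 * 170 / 1964
M2 = 931.6 / 1964
M2 = 0.47433809 mol/L, rounded to 4 dp:

0.4743 mol/L


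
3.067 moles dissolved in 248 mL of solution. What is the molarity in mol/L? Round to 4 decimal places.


Convert volume to liters: V_L = V_mL / 1000.
V_L = 248 / 1000 = 0.248 L
M = n / V_L = 3.067 / 0.248
M = 12.36693548 mol/L, rounded to 4 dp:

12.3669 mol/L


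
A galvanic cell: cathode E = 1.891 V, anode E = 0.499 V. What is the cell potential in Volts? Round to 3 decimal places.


Standard cell potential: E_cell = E_cathode - E_anode.
E_cell = 1.891 - (0.499)
E_cell = 1.392 V, rounded to 3 dp:

1.392 V


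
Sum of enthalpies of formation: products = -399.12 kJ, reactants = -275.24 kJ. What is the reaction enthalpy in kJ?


dH_rxn = sum(dH_f products) - sum(dH_f reactants)
dH_rxn = -399.12 - (-275.24)
dH_rxn = -123.88 kJ:

-123.88 kJ


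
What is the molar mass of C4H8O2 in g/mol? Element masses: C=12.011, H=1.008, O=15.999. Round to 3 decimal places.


M = sum(count * atomic_mass) over atoms.
M = 4*12.011 + 8*1.008 + 2*15.999
M = 48.044 + 8.064 + 31.998
M = 88.106 g/mol, rounded to 3 dp:

88.106 g/mol


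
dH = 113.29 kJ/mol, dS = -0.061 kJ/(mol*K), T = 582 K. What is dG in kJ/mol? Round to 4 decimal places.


Gibbs: dG = dH - T*dS (consistent units, dS already in kJ/(mol*K)).
T*dS = 582 * -0.061 = -35.502
dG = 113.29 - (-35.502)
dG = 148.792 kJ/mol, rounded to 4 dp:

148.7920 kJ/mol


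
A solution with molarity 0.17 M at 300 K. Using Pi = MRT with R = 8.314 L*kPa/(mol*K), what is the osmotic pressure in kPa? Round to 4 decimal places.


Osmotic pressure (van't Hoff): Pi = M*R*T.
RT = 8.314 * 300 = 2494.2
Pi = 0.17 * 2494.2
Pi = 424.014 kPa, rounded to 4 dp:

424.0140 kPa


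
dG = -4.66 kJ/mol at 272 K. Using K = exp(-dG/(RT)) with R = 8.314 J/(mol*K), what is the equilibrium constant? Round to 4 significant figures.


dG is in kJ/mol; multiply by 1000 to match R in J/(mol*K).
RT = 8.314 * 272 = 2261.408 J/mol
exponent = -dG*1000 / (RT) = -(-4.66*1000) / 2261.408 = 2.06066309
K = exp(2.06066309)
K = 7.8511741, rounded to 4 significant figures:

7.851


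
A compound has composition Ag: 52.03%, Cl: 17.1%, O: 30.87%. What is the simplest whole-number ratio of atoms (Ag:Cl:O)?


Assume 100 g of compound, divide each mass% by atomic mass to get moles, then normalize by the smallest to get a raw atom ratio.
Moles per 100 g: Ag: 52.03/107.868 = 0.4823, Cl: 17.1/35.453 = 0.4823, O: 30.87/15.999 = 1.9295
Raw ratio (divide by min = 0.4823): Ag: 1.0, Cl: 1.0, O: 4.0
Multiply by 1 to clear fractions: Ag: 1.0 ~= 1, Cl: 1.0 ~= 1, O: 4.0 ~= 4
Reduce by GCD to get the simplest whole-number ratio:

1:1:4


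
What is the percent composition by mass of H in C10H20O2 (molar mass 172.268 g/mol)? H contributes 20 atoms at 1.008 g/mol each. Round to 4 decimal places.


pct = 100 * (n_elem * M_elem) / M_total
mass_contribution = 20 * 1.008 = 20.16 g/mol
pct = 100 * 20.16 / 172.268
pct = 11.7026958 %, rounded to 4 dp:

11.7027 %


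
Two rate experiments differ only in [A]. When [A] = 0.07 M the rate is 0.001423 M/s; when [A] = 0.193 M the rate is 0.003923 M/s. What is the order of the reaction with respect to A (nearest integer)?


Rate is proportional to [A]^n, so rate2/rate1 = ([A]2/[A]1)^n. Take logs to solve for n.
rate2/rate1 = 0.003923 / 0.001423 = 2.7569
[A]2/[A]1 = 0.193 / 0.07 = 2.7571
n = ln(2.7569) / ln(2.7571) = 1.0
Nearest integer order:

1


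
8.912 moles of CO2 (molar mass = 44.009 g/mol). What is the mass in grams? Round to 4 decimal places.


mass = n * M
mass = 8.912 * 44.009
mass = 392.208208 g, rounded to 4 dp:

392.2082 g


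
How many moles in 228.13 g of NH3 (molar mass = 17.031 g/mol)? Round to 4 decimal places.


n = mass / M
n = 228.13 / 17.031
n = 13.39498561 mol, rounded to 4 dp:

13.3950 mol


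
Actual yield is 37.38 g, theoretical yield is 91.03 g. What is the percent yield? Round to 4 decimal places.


% yield = 100 * actual / theoretical
% yield = 100 * 37.38 / 91.03
% yield = 41.0633857 %, rounded to 4 dp:

41.0634 %


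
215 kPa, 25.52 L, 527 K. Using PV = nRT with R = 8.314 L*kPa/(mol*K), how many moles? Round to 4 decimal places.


PV = nRT, solve for n = PV / (RT).
PV = 215 * 25.52 = 5486.8
RT = 8.314 * 527 = 4381.478
n = 5486.8 / 4381.478
n = 1.25227149 mol, rounded to 4 dp:

1.2523 mol


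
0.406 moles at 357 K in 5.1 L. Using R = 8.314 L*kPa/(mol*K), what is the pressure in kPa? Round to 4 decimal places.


PV = nRT, solve for P = nRT / V.
nRT = 0.406 * 8.314 * 357 = 1205.0478
P = 1205.0478 / 5.1
P = 236.28388235 kPa, rounded to 4 dp:

236.2839 kPa


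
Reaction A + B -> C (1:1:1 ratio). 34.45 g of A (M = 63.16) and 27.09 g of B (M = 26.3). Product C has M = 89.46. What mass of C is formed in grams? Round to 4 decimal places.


Find moles of each reactant; the smaller value is the limiting reagent in a 1:1:1 reaction, so moles_C equals moles of the limiter.
n_A = mass_A / M_A = 34.45 / 63.16 = 0.54544 mol
n_B = mass_B / M_B = 27.09 / 26.3 = 1.030038 mol
Limiting reagent: A (smaller), n_limiting = 0.54544 mol
mass_C = n_limiting * M_C = 0.54544 * 89.46
mass_C = 48.7950624 g, rounded to 4 dp:

48.7951 g


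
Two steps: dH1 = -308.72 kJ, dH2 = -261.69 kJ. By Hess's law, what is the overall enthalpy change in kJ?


Hess's law: enthalpy is a state function, so add the step enthalpies.
dH_total = dH1 + dH2 = -308.72 + (-261.69)
dH_total = -570.41 kJ:

-570.41 kJ


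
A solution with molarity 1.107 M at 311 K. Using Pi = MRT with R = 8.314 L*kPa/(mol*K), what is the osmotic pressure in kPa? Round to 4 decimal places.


Osmotic pressure (van't Hoff): Pi = M*R*T.
RT = 8.314 * 311 = 2585.654
Pi = 1.107 * 2585.654
Pi = 2862.318978 kPa, rounded to 4 dp:

2862.3190 kPa


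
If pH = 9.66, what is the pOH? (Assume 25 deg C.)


At 25 deg C, pH + pOH = 14.
pOH = 14 - pH = 14 - 9.66
pOH = 4.34:

4.34


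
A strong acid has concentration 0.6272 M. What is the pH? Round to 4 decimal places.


A strong acid dissociates completely, so [H+] equals the given concentration.
pH = -log10([H+]) = -log10(0.6272)
pH = 0.20259395, rounded to 4 dp:

0.2026


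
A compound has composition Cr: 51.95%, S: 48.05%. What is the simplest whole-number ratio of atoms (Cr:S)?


Assume 100 g of compound, divide each mass% by atomic mass to get moles, then normalize by the smallest to get a raw atom ratio.
Moles per 100 g: Cr: 51.95/51.996 = 0.9991, S: 48.05/32.065 = 1.4985
Raw ratio (divide by min = 0.9991): Cr: 1.0, S: 1.5
Multiply by 2 to clear fractions: Cr: 2.0 ~= 2, S: 3.0 ~= 3
Reduce by GCD to get the simplest whole-number ratio:

2:3


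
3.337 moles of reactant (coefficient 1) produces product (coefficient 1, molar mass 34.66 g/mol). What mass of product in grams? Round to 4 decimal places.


Use the coefficient ratio to convert reactant moles to product moles, then multiply by the product's molar mass.
moles_P = moles_R * (coeff_P / coeff_R) = 3.337 * (1/1) = 3.337
mass_P = moles_P * M_P = 3.337 * 34.66
mass_P = 115.66042 g, rounded to 4 dp:

115.6604 g


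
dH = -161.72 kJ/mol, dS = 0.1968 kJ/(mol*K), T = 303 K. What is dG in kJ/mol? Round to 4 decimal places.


Gibbs: dG = dH - T*dS (consistent units, dS already in kJ/(mol*K)).
T*dS = 303 * 0.1968 = 59.6304
dG = -161.72 - (59.6304)
dG = -221.3504 kJ/mol, rounded to 4 dp:

-221.3504 kJ/mol


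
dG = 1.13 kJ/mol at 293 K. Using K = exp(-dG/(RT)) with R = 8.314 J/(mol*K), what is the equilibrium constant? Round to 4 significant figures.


dG is in kJ/mol; multiply by 1000 to match R in J/(mol*K).
RT = 8.314 * 293 = 2436.002 J/mol
exponent = -dG*1000 / (RT) = -(1.13*1000) / 2436.002 = -0.46387482
K = exp(-0.46387482)
K = 0.62884227, rounded to 4 significant figures:

0.6288


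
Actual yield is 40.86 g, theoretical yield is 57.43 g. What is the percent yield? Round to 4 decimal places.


% yield = 100 * actual / theoretical
% yield = 100 * 40.86 / 57.43
% yield = 71.14748389 %, rounded to 4 dp:

71.1475 %


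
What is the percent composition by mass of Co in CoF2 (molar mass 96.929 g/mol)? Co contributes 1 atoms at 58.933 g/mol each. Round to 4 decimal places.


pct = 100 * (n_elem * M_elem) / M_total
mass_contribution = 1 * 58.933 = 58.933 g/mol
pct = 100 * 58.933 / 96.929
pct = 60.80017332 %, rounded to 4 dp:

60.8002 %


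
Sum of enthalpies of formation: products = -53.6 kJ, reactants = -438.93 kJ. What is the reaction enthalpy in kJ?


dH_rxn = sum(dH_f products) - sum(dH_f reactants)
dH_rxn = -53.6 - (-438.93)
dH_rxn = 385.33 kJ:

385.33 kJ


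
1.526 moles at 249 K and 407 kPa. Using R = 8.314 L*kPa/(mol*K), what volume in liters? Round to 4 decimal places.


PV = nRT, solve for V = nRT / P.
nRT = 1.526 * 8.314 * 249 = 3159.1038
V = 3159.1038 / 407
V = 7.7619258 L, rounded to 4 dp:

7.7619 L


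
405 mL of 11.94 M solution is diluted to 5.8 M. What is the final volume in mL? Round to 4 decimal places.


Dilution: M1*V1 = M2*V2, solve for V2.
V2 = M1*V1 / M2
V2 = 11.94 * 405 / 5.8
V2 = 4835.7 / 5.8
V2 = 833.74137931 mL, rounded to 4 dp:

833.7414 mL


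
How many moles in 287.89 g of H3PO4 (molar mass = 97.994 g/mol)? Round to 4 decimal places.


n = mass / M
n = 287.89 / 97.994
n = 2.93783293 mol, rounded to 4 dp:

2.9378 mol


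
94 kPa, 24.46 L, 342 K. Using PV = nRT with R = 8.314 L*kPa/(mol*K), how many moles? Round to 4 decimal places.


PV = nRT, solve for n = PV / (RT).
PV = 94 * 24.46 = 2299.24
RT = 8.314 * 342 = 2843.388
n = 2299.24 / 2843.388
n = 0.80862689 mol, rounded to 4 dp:

0.8086 mol


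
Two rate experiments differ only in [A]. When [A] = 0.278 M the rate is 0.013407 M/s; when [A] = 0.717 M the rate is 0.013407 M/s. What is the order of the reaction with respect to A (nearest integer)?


Rate is proportional to [A]^n, so rate2/rate1 = ([A]2/[A]1)^n. Take logs to solve for n.
rate2/rate1 = 0.013407 / 0.013407 = 1.0
[A]2/[A]1 = 0.717 / 0.278 = 2.5791
n = ln(1.0) / ln(2.5791) = 0.0
Nearest integer order:

0


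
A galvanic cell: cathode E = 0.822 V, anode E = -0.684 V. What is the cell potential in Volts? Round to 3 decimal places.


Standard cell potential: E_cell = E_cathode - E_anode.
E_cell = 0.822 - (-0.684)
E_cell = 1.506 V, rounded to 3 dp:

1.506 V


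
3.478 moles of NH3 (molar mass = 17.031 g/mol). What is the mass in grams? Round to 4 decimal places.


mass = n * M
mass = 3.478 * 17.031
mass = 59.233818 g, rounded to 4 dp:

59.2338 g


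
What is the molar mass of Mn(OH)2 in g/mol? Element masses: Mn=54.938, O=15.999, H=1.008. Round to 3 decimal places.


M = sum(count * atomic_mass) over atoms.
M = 1*54.938 + 2*15.999 + 2*1.008
M = 54.938 + 31.998 + 2.016
M = 88.952 g/mol, rounded to 3 dp:

88.952 g/mol


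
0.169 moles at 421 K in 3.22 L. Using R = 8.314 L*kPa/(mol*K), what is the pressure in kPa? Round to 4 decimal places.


PV = nRT, solve for P = nRT / V.
nRT = 0.169 * 8.314 * 421 = 591.5328
P = 591.5328 / 3.22
P = 183.70583851 kPa, rounded to 4 dp:

183.7058 kPa


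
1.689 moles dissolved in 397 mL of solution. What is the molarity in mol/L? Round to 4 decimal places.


Convert volume to liters: V_L = V_mL / 1000.
V_L = 397 / 1000 = 0.397 L
M = n / V_L = 1.689 / 0.397
M = 4.25440806 mol/L, rounded to 4 dp:

4.2544 mol/L


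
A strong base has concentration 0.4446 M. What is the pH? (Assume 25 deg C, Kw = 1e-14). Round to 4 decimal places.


A strong base dissociates completely, so [OH-] equals the given concentration.
pOH = -log10([OH-]) = -log10(0.4446) = 0.352031
pH = 14 - pOH = 14 - 0.352031
pH = 13.647969, rounded to 4 dp:

13.6480
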